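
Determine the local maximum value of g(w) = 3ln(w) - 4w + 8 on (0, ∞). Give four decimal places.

g'(w) = 3/w − 4 = 0 gives w = 3/4.
g''(w) = -3/w², which is negative for w > 0, so this is a local maximum.
g(3/4) = 3·ln(3/4) - 3 + 8 ≈ 4.1370.

4.1370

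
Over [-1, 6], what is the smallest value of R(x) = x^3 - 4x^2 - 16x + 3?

Differentiating, R'(x) = 3x^2 - 8x - 16; whose only zero in [-1, 6] is x = 4.
Evaluating at the critical points and endpoints: R(-1) = 14,  R(4) = -61,  R(6) = -21.
Hence the absolute minimum is -61 at x = 4.

-61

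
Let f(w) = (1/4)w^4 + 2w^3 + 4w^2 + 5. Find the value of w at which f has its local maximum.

-2

Critical points: f'(w) = w^3 + 6w^2 + 8w vanishes at w = -4, -2, 0.
Since f''(w) = 3w^2 + 12w + 8, we get f''(-4) = 8 > 0 ⇒ local minimum; f''(-2) = -4 < 0 ⇒ local maximum; f''(0) = 8 > 0 ⇒ local minimum.
The local maximum is f(-2) = 9.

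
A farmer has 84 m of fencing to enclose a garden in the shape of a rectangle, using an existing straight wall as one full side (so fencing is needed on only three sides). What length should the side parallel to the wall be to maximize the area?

42

Let the sides perpendicular to the wall have length x and the parallel side y, so 2x + y = 84 and the area is A = xy = x(84 − 2x).
A'(x) = 84 − 4x = 0 gives x = 21, and A''(x) = −4 < 0 confirms a maximum.
Then y = 84 − 2·21 = 42 and A = 882.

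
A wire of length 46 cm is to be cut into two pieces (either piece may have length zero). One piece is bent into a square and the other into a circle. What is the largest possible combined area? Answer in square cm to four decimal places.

Let x be the length used for the square. Square side x/4; circle radius (46−x)/(2π).
A(x) = (x/4)² + π·((46−x)/(2π))² = x²/16 + (46−x)²/(4π) for 0 ≤ x ≤ 46. A'(x) = x/8 − (46−x)/(2π) = 0 gives x = 4·46/(π+4) ≈ 25.7646.
A'' > 0, so the interior critical point is a minimum; the maximum is at an endpoint. A(0) = 168.3859 and A(46) = 132.2500, so the largest area is 168.3859.

168.3859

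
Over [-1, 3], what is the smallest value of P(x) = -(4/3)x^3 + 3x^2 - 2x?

-15

P'(x) = -4x^2 + 6x - 2, which vanishes at x = 1/2 and x = 1.
Candidates: P(-1) = 19/3,  P(1/2) = -5/12,  P(1) = -1/3,  P(3) = -15.
So the minimum is P(3) = -15.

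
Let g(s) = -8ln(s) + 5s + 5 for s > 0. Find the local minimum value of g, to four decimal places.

g'(s) = -8/s + 5 = 0 gives s = 8/5.
g''(s) = 8/s², which is positive for s > 0, so this is a local minimum.
g(8/5) = -8·ln(8/5) + 8 + 5 ≈ 9.2400.

9.2400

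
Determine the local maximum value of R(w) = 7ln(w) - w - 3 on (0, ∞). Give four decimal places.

3.6214

R'(w) = 7/w − 1 = 0 gives w = 7.
R''(w) = -7/w², which is negative for w > 0, so this is a local maximum.
R(7) = 7·ln(7) - 7 - 3 ≈ 3.6214.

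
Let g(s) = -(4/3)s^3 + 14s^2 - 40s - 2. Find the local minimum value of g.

-110/3

g'(s) = -4s^2 + 28s - 40 = 0 at s = 2, 5.
Second-derivative test with g''(s) = -8s + 28: g''(2) = 12 > 0 ⇒ local minimum; g''(5) = -12 < 0 ⇒ local maximum.
So the local minimum value is g(2) = -110/3.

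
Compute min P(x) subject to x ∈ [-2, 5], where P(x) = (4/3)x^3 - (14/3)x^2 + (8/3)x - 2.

Differentiating, P'(x) = 4x^2 - (28/3)x + 8/3; which vanishes at x = 1/3 and x = 2.
Candidates: P(-2) = -110/3, P(1/3) = -128/81, P(2) = -14/3, P(5) = 184/3.
So the minimum is P(-2) = -110/3.

-110/3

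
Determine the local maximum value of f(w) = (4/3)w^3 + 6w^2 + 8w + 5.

7/3

Critical points: f'(w) = 4w^2 + 12w + 8 vanishes at w = -2, -1.
Second-derivative test with f''(w) = 8w + 12: f''(-2) = -4 < 0 ⇒ local maximum; f''(-1) = 4 > 0 ⇒ local minimum.
Thus f has its local maximum at w = -2, with value 7/3.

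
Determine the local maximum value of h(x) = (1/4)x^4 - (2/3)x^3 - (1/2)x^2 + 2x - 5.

h'(x) = x^3 - 2x^2 - x + 2. Setting h'(x) = 0 gives x ∈ {-1, 1, 2}.
h''(x) = 3x^2 - 4x - 1. h''(-1) = 6 > 0 ⇒ local minimum; h''(1) = -2 < 0 ⇒ local maximum; h''(2) = 3 > 0 ⇒ local minimum.
Thus h has its local maximum at x = 1, with value -47/12.

-47/12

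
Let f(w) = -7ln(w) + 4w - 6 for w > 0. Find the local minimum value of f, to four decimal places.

-2.9173

f'(w) = -7/w + 4 = 0 gives w = 7/4.
f''(w) = 7/w², which is positive for w > 0, so this is a local minimum.
f(7/4) = -7·ln(7/4) + 7 - 6 ≈ -2.9173.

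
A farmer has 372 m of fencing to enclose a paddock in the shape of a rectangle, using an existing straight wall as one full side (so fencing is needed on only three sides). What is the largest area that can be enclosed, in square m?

17298

Let the sides perpendicular to the wall have length x and the parallel side y, so 2x + y = 372 and the area is A = xy = x(372 − 2x).
A'(x) = 372 − 4x = 0 gives x = 93, and A''(x) = −4 < 0 confirms a maximum.
Then y = 372 − 2·93 = 186 and A = 17298.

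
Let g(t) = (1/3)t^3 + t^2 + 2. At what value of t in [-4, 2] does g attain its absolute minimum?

The derivative is t^2 + 2t, which vanishes at t = -2 and t = 0.
Compare values at every candidate in [-4, 2]: g(-4) = -10/3; g(-2) = 10/3; g(0) = 2; g(2) = 26/3.
Hence the absolute minimum is -10/3 at t = -4.

-4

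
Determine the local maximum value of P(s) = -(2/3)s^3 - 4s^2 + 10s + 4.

28/3

P'(s) = -2s^2 - 8s + 10 = 0 at s = -5, 1.
P''(s) = -4s - 8. P''(-5) = 12 > 0 ⇒ local minimum; P''(1) = -12 < 0 ⇒ local maximum.
So the local maximum value is P(1) = 28/3.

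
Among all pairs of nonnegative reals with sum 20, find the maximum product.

100

With x + y = 20, the product is P(x) = x(20 − x).
P'(x) = 20 − 2x = 0 gives x = 10; P'' = −2 < 0, so this is the maximum.
P = 10·10 = 100.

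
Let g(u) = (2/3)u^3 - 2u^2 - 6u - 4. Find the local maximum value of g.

-2/3

g'(u) = 2u^2 - 4u - 6. Setting g'(u) = 0 gives u ∈ {-1, 3}.
Second-derivative test with g''(u) = 4u - 4: g''(-1) = -8 < 0 ⇒ local maximum; g''(3) = 8 > 0 ⇒ local minimum.
The local maximum is g(-1) = -2/3.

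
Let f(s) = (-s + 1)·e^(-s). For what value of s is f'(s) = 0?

2

By the product rule, f'(s) = (s - 2)·e^(-s). Since e^(-s) > 0, the only critical point is s = 2.
f''(2) has the same sign as 1 > 0, so this is a local minimum.
f(2) = (-1)·e^(-2) ≈ -0.1353.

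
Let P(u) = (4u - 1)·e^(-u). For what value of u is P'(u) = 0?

P'(u) = 4·e^(-u) + (4u - 1)·(-1)·e^(-u) = (-4u + 5)·e^(-u). Since e^(-u) > 0, the only critical point is u = 5/4.
P''(5/4) has the same sign as -4 < 0, so this is a local maximum.
P(5/4) = (4)·e^(-5/4) ≈ 1.1460.

5/4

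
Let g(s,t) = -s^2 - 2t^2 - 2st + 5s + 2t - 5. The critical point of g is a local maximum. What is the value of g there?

∂g/∂s = -2s - 2t + 5 = 0 and ∂g/∂t = -2s - 4t + 2 = 0, so (s, t) = (4, -3/2).
The Hessian has g_{ss} = -2, g_{tt} = -4, g_{st} = -2, giving D = 4 > 0 with g_{ss} < 0, so the point is a local maximum.
g(4, -3/2) = 7/2.

7/2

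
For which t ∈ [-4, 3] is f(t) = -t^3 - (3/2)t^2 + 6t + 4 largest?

Differentiating, f'(t) = -3t^2 - 3t + 6; which vanishes at t = -2 and t = 1.
Evaluating at the critical points and endpoints: f(-4) = 20,  f(-2) = -6,  f(1) = 15/2,  f(3) = -37/2.
So the maximum is f(-4) = 20.

-4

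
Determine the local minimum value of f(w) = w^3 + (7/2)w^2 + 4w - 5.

f'(w) = 3w^2 + 7w + 4 = 0 at w = -4/3, -1.
Second-derivative test with f''(w) = 6w + 7: f''(-4/3) = -1 < 0 ⇒ local maximum; f''(-1) = 1 > 0 ⇒ local minimum.
So the local minimum value is f(-1) = -13/2.

-13/2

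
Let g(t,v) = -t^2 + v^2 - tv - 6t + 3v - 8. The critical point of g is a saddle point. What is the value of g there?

-31/5

∂g/∂t = -2t - v - 6 = 0 and ∂g/∂v = -t + 2v + 3 = 0, so (t, v) = (-9/5, -12/5).
The Hessian has g_{tt} = -2, g_{vv} = 2, g_{tv} = -1, giving D = -5 < 0, so the point is a saddle point.
g(-9/5, -12/5) = -31/5.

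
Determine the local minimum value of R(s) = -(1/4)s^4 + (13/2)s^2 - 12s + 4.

Critical points: R'(s) = -s^3 + 13s - 12 vanishes at s = -4, 1, 3.
Since R''(s) = -3s^2 + 13, we get R''(-4) = -35 < 0 ⇒ local maximum; R''(1) = 10 > 0 ⇒ local minimum; R''(3) = -14 < 0 ⇒ local maximum.
So the local minimum value is R(1) = -7/4.

-7/4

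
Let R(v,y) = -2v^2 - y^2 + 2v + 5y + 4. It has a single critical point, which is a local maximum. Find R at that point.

∂R/∂v = -4v + 2 = 0 and ∂R/∂y = -2y + 5 = 0, so (v, y) = (1/2, 5/2).
The Hessian has R_{vv} = -4, R_{yy} = -2, R_{vy} = 0, giving D = 8 > 0 with R_{vv} < 0, so the point is a local maximum.
R(1/2, 5/2) = 43/4.

43/4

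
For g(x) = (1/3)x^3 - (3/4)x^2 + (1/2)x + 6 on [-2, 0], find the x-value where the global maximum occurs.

0

The derivative is x^2 - (3/2)x + 1/2, which has no zeros in [-2, 0].
Candidates: g(-2) = -2/3,  g(0) = 6.
So the maximum is g(0) = 6.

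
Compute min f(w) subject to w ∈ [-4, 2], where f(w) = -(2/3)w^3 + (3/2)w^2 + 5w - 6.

-53/6

Differentiating, f'(w) = -2w^2 + 3w + 5; whose only zero in [-4, 2] is w = -1.
Candidates: f(-4) = 122/3; f(-1) = -53/6; f(2) = 14/3.
Hence the absolute minimum is -53/6 at w = -1.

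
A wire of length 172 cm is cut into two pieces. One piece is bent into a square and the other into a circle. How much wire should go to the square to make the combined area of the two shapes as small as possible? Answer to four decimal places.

Let x be the length used for the square. Square side x/4; circle radius (172−x)/(2π).
A(x) = (x/4)² + π·((172−x)/(2π))² = x²/16 + (172−x)²/(4π) for 0 ≤ x ≤ 172. A'(x) = x/8 − (172−x)/(2π) = 0 gives x = 4·172/(π+4) ≈ 96.3371.
A'' = 1/8 + 1/(2π) > 0, so this gives the minimum combined area; x ≈ 96.3371 cm to the square.

96.3371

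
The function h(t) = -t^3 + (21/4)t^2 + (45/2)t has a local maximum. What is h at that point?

475/4

Critical points: h'(t) = -3t^2 + (21/2)t + 45/2 vanishes at t = -3/2, 5.
Since h''(t) = -6t + 21/2, we get h''(-3/2) = 39/2 > 0 ⇒ local minimum; h''(5) = -39/2 < 0 ⇒ local maximum.
So the local maximum value is h(5) = 475/4.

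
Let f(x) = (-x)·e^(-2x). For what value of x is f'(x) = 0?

1/2

f'(x) = (-1)·e^(-2x) + (-x)·(-2)·e^(-2x) = (2x - 1)·e^(-2x). Since e^(-2x) > 0, the only critical point is x = 1/2.
f''(1/2) has the same sign as 2 > 0, so this is a local minimum.
f(1/2) = (-1/2)·e^(-1) ≈ -0.1839.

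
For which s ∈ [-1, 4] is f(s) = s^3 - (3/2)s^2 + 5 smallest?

f'(s) = 3s^2 - 3s, which vanishes at s = 0 and s = 1.
Evaluating at the critical points and endpoints: f(-1) = 5/2,  f(0) = 5,  f(1) = 9/2,  f(4) = 45.
Hence the absolute minimum is 5/2 at s = -1.

-1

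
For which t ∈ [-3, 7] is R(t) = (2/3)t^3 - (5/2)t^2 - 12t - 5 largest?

7

R'(t) = 2t^2 - 5t - 12, which vanishes at t = -3/2 and t = 4.
Candidates: R(-3) = -19/2, R(-3/2) = 41/8, R(4) = -151/3, R(7) = 103/6.
Hence the absolute maximum is 103/6 at t = 7.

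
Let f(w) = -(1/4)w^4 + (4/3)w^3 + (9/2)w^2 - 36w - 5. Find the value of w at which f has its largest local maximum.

-3

Critical points: f'(w) = -w^3 + 4w^2 + 9w - 36 vanishes at w = -3, 3, 4.
f''(w) = -3w^2 + 8w + 9. f''(-3) = -42 < 0 ⇒ local maximum; f''(3) = 6 > 0 ⇒ local minimum; f''(4) = -7 < 0 ⇒ local maximum.
Thus f has its largest local maximum at w = -3, with value 349/4.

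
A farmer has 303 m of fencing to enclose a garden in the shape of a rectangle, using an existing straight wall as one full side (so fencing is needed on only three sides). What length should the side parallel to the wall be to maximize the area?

Let the sides perpendicular to the wall have length x and the parallel side y, so 2x + y = 303 and the area is A = xy = x(303 − 2x).
A'(x) = 303 − 4x = 0 gives x = 303/4, and A''(x) = −4 < 0 confirms a maximum.
Then y = 303 − 2·303/4 = 303/2 and A = 91809/8.

303/2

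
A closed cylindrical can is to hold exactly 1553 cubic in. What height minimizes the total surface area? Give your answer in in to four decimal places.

12.5514

With radius r and height h, πr²h = 1553 so h = 1553/(πr²), and S(r) = 2πr² + 2πrh = 2πr² + 2·1553/r.
S'(r) = 4πr − 2·1553/r² = 0 ⇒ r³ = 1553/(2π), so r ≈ 6.2757 and h = 2r ≈ 12.5514.
S''(r) = 4π + 4·1553/r³ > 0, so this is the minimum; S ≈ 742.3844.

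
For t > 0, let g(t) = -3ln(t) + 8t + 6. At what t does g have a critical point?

3/8

g'(t) = -3/t + 8 = 0 gives t = 3/8.
g''(t) = 3/t², which is positive for t > 0, so this is a local minimum.
g(3/8) = -3·ln(3/8) + 3 + 6 ≈ 11.9425.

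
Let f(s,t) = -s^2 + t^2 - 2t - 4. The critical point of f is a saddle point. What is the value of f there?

-5

∂f/∂s = -2s = 0 and ∂f/∂t = 2t - 2 = 0, so (s, t) = (0, 1).
The Hessian has f_{ss} = -2, f_{tt} = 2, f_{st} = 0, giving D = -4 < 0, so the point is a saddle point.
f(0, 1) = -5.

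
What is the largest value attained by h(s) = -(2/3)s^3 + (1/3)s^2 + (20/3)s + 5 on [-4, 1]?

79/3

h'(s) = -2s^2 + (2/3)s + 20/3, whose only zero in [-4, 1] is s = -5/3.
Compare values at every candidate in [-4, 1]: h(-4) = 79/3,  h(-5/3) = -170/81,  h(1) = 34/3.
So the maximum is h(-4) = 79/3.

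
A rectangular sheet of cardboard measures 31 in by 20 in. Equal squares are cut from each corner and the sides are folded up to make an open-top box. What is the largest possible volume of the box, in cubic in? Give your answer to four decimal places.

1104.0739

With cut size x, the volume is V(x) = x(31 − 2x)(20 − 2x) for 0 < x < 10.
V'(x) = 12x^2 − 204x + 620. Setting V'(x) = 0 gives x ≈ 3.9631 (the root in (0, 10)).
V''(x) = 24x − 204 is negative there, so this is the maximum; V ≈ 1104.0739.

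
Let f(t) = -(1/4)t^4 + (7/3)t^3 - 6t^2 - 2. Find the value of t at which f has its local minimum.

3

f'(t) = -t^3 + 7t^2 - 12t. Setting f'(t) = 0 gives t ∈ {0, 3, 4}.
f''(t) = -3t^2 + 14t - 12. f''(0) = -12 < 0 ⇒ local maximum; f''(3) = 3 > 0 ⇒ local minimum; f''(4) = -4 < 0 ⇒ local maximum.
The local minimum is f(3) = -53/4.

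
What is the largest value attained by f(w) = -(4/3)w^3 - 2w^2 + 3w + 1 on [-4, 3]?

f'(w) = -4w^2 - 4w + 3, which vanishes at w = -3/2 and w = 1/2.
Evaluating at the critical points and endpoints: f(-4) = 127/3; f(-3/2) = -7/2; f(1/2) = 11/6; f(3) = -44.
Hence the absolute maximum is 127/3 at w = -4.

127/3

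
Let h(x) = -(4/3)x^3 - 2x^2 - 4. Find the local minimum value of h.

-14/3

h'(x) = -4x^2 - 4x. Setting h'(x) = 0 gives x ∈ {-1, 0}.
h''(x) = -8x - 4. h''(-1) = 4 > 0 ⇒ local minimum; h''(0) = -4 < 0 ⇒ local maximum.
The local minimum is h(-1) = -14/3.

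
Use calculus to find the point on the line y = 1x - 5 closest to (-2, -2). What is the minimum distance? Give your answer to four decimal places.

3.5355

Minimize D(x)^2 = (x + 2)^2 + (x - 3)^2.
d/dx[D^2] = 2(x + 2) + 2·1·(x - 3) = 0 ⇒ x = 1/2.
Then y = -9/2 and the distance is √(25/2) ≈ 3.5355.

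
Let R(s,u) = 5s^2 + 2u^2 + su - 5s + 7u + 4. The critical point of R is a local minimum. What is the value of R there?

∂R/∂s = 10s + u - 5 = 0 and ∂R/∂u = s + 4u + 7 = 0, so (s, u) = (9/13, -25/13).
The Hessian has R_{ss} = 10, R_{uu} = 4, R_{su} = 1, giving D = 39 > 0 with R_{ss} > 0, so the point is a local minimum.
R(9/13, -25/13) = -58/13.

-58/13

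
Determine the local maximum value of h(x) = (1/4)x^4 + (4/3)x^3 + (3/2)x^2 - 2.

h'(x) = x^3 + 4x^2 + 3x = 0 at x = -3, -1, 0.
h''(x) = 3x^2 + 8x + 3. h''(-3) = 6 > 0 ⇒ local minimum; h''(-1) = -2 < 0 ⇒ local maximum; h''(0) = 3 > 0 ⇒ local minimum.
Thus h has its local maximum at x = -1, with value -19/12.

-19/12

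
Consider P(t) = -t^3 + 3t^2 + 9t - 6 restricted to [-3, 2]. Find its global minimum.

-11

Differentiating, P'(t) = -3t^2 + 6t + 9; whose only zero in [-3, 2] is t = -1.
Evaluating at the critical points and endpoints: P(-3) = 21,  P(-1) = -11,  P(2) = 16.
Hence the absolute minimum is -11 at t = -1.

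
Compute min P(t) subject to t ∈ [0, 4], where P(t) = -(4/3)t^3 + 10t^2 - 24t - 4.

-76/3

P'(t) = -4t^2 + 20t - 24, which vanishes at t = 2 and t = 3.
Compare values at every candidate in [0, 4]: P(0) = -4, P(2) = -68/3, P(3) = -22, P(4) = -76/3.
The minimum over the interval is -76/3, attained at t = 4.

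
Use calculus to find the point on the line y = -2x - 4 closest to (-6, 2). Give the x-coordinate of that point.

Minimize D(x)^2 = (x + 6)^2 + (-2x - 6)^2.
d/dx[D^2] = 2(x + 6) + 2·(-2)·(-2x - 6) = 0 ⇒ x = -18/5.
Then y = 16/5 and the distance is √(36/5) ≈ 2.6833.

-18/5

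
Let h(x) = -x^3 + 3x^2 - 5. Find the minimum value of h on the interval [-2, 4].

h'(x) = -3x^2 + 6x, which vanishes at x = 0 and x = 2.
Candidates: h(-2) = 15,  h(0) = -5,  h(2) = -1,  h(4) = -21.
So the minimum is h(4) = -21.

-21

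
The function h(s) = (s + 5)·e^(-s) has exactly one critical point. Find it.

Differentiating with the product rule gives h'(s) = (-s - 4)·e^(-s). Since e^(-s) > 0, the only critical point is s = -4.
h''(-4) has the same sign as -1 < 0, so this is a local maximum.
h(-4) = (1)·e^(4) ≈ 54.5982.

-4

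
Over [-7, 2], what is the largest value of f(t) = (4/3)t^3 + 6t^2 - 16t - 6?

f'(t) = 4t^2 + 12t - 16, which vanishes at t = -4 and t = 1.
Candidates: f(-7) = -172/3, f(-4) = 206/3, f(1) = -44/3, f(2) = -10/3.
The maximum over the interval is 206/3, attained at t = -4.

206/3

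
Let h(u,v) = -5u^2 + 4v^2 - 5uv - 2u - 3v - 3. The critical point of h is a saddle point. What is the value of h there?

∂h/∂u = -10u - 5v - 2 = 0 and ∂h/∂v = -5u + 8v - 3 = 0, so (u, v) = (-31/105, 4/21).
The Hessian has h_{uu} = -10, h_{vv} = 8, h_{uv} = -5, giving D = -105 < 0, so the point is a saddle point.
h(-31/105, 4/21) = -314/105.

-314/105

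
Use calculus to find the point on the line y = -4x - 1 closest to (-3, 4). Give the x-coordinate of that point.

-23/17

Minimize D(x)^2 = (x + 3)^2 + (-4x - 5)^2.
d/dx[D^2] = 2(x + 3) + 2·(-4)·(-4x - 5) = 0 ⇒ x = -23/17.
Then y = 75/17 and the distance is √(49/17) ≈ 1.6977.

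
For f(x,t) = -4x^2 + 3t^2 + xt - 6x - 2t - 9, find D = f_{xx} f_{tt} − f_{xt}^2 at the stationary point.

∂f/∂x = -8x + t - 6 = 0 and ∂f/∂t = x + 6t - 2 = 0, so (x, t) = (-34/49, 22/49).
The Hessian has f_{xx} = -8, f_{tt} = 6, f_{xt} = 1, giving D = -49 < 0, so the point is a saddle point.
D = (-8)·(6) − (1)^2 = -49.

-49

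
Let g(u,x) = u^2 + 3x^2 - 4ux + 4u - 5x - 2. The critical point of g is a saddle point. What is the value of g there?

-15/4

∂g/∂u = 2u - 4x + 4 = 0 and ∂g/∂x = -4u + 6x - 5 = 0, so (u, x) = (1, 3/2).
The Hessian has g_{uu} = 2, g_{xx} = 6, g_{ux} = -4, giving D = -4 < 0, so the point is a saddle point.
g(1, 3/2) = -15/4.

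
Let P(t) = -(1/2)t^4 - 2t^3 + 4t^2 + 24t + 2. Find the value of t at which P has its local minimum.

Critical points: P'(t) = -2t^3 - 6t^2 + 8t + 24 vanishes at t = -3, -2, 2.
P''(t) = -6t^2 - 12t + 8. P''(-3) = -10 < 0 ⇒ local maximum; P''(-2) = 8 > 0 ⇒ local minimum; P''(2) = -40 < 0 ⇒ local maximum.
Thus P has its local minimum at t = -2, with value -22.

-2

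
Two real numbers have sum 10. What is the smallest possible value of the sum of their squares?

50

With a + b = 10, a^2 + b^2 = a^2 + (10 − a)^2.
The derivative 2a − 2(10 − a) = 4a − 20 vanishes at a = 5; second derivative 4 > 0, a minimum.
The minimum is 2·(5)^2 = 50.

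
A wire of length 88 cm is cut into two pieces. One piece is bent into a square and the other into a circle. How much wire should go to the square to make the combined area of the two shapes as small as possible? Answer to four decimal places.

Let x be the length used for the square. Square side x/4; circle radius (88−x)/(2π).
A(x) = (x/4)² + π·((88−x)/(2π))² = x²/16 + (88−x)²/(4π) for 0 ≤ x ≤ 88. A'(x) = x/8 − (88−x)/(2π) = 0 gives x = 4·88/(π+4) ≈ 49.2887.
A'' = 1/8 + 1/(2π) > 0, so this gives the minimum combined area; x ≈ 49.2887 cm to the square.

49.2887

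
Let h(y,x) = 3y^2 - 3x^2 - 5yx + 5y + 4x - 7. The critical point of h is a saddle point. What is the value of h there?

-354/61

∂h/∂y = 6y - 5x + 5 = 0 and ∂h/∂x = -5y - 6x + 4 = 0, so (y, x) = (-10/61, 49/61).
The Hessian has h_{yy} = 6, h_{xx} = -6, h_{yx} = -5, giving D = -61 < 0, so the point is a saddle point.
h(-10/61, 49/61) = -354/61.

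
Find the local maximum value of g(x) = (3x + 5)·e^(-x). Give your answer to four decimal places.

By the product rule, g'(x) = (-3x - 2)·e^(-x). Since e^(-x) > 0, the only critical point is x = -2/3.
g''(-2/3) has the same sign as -3 < 0, so this is a local maximum.
g(-2/3) = (3)·e^(2/3) ≈ 5.8432.

5.8432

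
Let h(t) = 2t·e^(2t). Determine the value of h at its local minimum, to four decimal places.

By the product rule, h'(t) = (4t + 2)·e^(2t). Since e^(2t) > 0, the only critical point is t = -1/2.
h''(-1/2) has the same sign as 4 > 0, so this is a local minimum.
h(-1/2) = (-1)·e^(-1) ≈ -0.3679.

-0.3679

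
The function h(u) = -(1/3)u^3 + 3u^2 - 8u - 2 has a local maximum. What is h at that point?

-22/3

h'(u) = -u^2 + 6u - 8. Setting h'(u) = 0 gives u ∈ {2, 4}.
Second-derivative test with h''(u) = -2u + 6: h''(2) = 2 > 0 ⇒ local minimum; h''(4) = -2 < 0 ⇒ local maximum.
The local maximum is h(4) = -22/3.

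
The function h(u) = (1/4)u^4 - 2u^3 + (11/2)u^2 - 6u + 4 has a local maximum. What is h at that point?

2

Critical points: h'(u) = u^3 - 6u^2 + 11u - 6 vanishes at u = 1, 2, 3.
Since h''(u) = 3u^2 - 12u + 11, we get h''(1) = 2 > 0 ⇒ local minimum; h''(2) = -1 < 0 ⇒ local maximum; h''(3) = 2 > 0 ⇒ local minimum.
Thus h has its local maximum at u = 2, with value 2.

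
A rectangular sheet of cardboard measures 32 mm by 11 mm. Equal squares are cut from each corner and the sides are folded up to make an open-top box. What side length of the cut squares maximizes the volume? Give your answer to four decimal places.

2.4733

With cut size x, the volume is V(x) = x(32 − 2x)(11 − 2x) for 0 < x < 5.5.
V'(x) = 12x^2 − 172x + 352. Setting V'(x) = 0 gives x ≈ 2.4733 (the root in (0, 5.5)).
V''(x) = 24x − 172 is negative there, so this is the maximum; V ≈ 405.0401.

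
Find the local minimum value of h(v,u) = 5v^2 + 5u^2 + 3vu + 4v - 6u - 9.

-1151/91

∂h/∂v = 10v + 3u + 4 = 0 and ∂h/∂u = 3v + 10u - 6 = 0, so (v, u) = (-58/91, 72/91).
The Hessian has h_{vv} = 10, h_{uu} = 10, h_{vu} = 3, giving D = 91 > 0 with h_{vv} > 0, so the point is a local minimum.
h(-58/91, 72/91) = -1151/91.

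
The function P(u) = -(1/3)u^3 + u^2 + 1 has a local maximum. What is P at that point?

7/3

P'(u) = -u^2 + 2u. Setting P'(u) = 0 gives u ∈ {0, 2}.
Second-derivative test with P''(u) = -2u + 2: P''(0) = 2 > 0 ⇒ local minimum; P''(2) = -2 < 0 ⇒ local maximum.
The local maximum is P(2) = 7/3.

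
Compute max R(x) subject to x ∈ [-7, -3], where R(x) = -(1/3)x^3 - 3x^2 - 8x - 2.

64/3

R'(x) = -x^2 - 6x - 8, whose only zero in [-7, -3] is x = -4.
Evaluating at the critical points and endpoints: R(-7) = 64/3,  R(-4) = 10/3,  R(-3) = 4.
The maximum over the interval is 64/3, attained at x = -7.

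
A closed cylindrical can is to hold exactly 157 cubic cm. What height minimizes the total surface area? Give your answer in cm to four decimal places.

With radius r and height h, πr²h = 157 so h = 157/(πr²), and S(r) = 2πr² + 2πrh = 2πr² + 2·157/r.
S'(r) = 4πr − 2·157/r² = 0 ⇒ r³ = 157/(2π), so r ≈ 2.9235 and h = 2r ≈ 5.8470.
S''(r) = 4π + 4·157/r³ > 0, so this is the minimum; S ≈ 161.1070.

5.8470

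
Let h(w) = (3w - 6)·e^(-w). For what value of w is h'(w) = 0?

3

Differentiating with the product rule gives h'(w) = (-3w + 9)·e^(-w). Since e^(-w) > 0, the only critical point is w = 3.
h''(3) has the same sign as -3 < 0, so this is a local maximum.
h(3) = (3)·e^(-3) ≈ 0.1494.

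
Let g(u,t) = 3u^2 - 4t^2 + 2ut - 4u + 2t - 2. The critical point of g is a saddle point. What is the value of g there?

∂g/∂u = 6u + 2t - 4 = 0 and ∂g/∂t = 2u - 8t + 2 = 0, so (u, t) = (7/13, 5/13).
The Hessian has g_{uu} = 6, g_{tt} = -8, g_{ut} = 2, giving D = -52 < 0, so the point is a saddle point.
g(7/13, 5/13) = -35/13.

-35/13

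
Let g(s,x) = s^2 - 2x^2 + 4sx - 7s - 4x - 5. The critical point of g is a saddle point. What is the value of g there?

-157/12

∂g/∂s = 2s + 4x - 7 = 0 and ∂g/∂x = 4s - 4x - 4 = 0, so (s, x) = (11/6, 5/6).
The Hessian has g_{ss} = 2, g_{xx} = -4, g_{sx} = 4, giving D = -24 < 0, so the point is a saddle point.
g(11/6, 5/6) = -157/12.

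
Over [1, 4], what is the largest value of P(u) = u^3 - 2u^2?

32

The derivative is 3u^2 - 4u, whose only zero in [1, 4] is u = 4/3.
Candidates: P(1) = -1, P(4/3) = -32/27, P(4) = 32.
So the maximum is P(4) = 32.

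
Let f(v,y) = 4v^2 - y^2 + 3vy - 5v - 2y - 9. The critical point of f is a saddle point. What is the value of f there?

∂f/∂v = 8v + 3y - 5 = 0 and ∂f/∂y = 3v - 2y - 2 = 0, so (v, y) = (16/25, -1/25).
The Hessian has f_{vv} = 8, f_{yy} = -2, f_{vy} = 3, giving D = -25 < 0, so the point is a saddle point.
f(16/25, -1/25) = -264/25.

-264/25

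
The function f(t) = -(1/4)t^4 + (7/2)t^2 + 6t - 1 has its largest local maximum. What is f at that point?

113/4

f'(t) = -t^3 + 7t + 6 = 0 at t = -2, -1, 3.
Second-derivative test with f''(t) = -3t^2 + 7: f''(-2) = -5 < 0 ⇒ local maximum; f''(-1) = 4 > 0 ⇒ local minimum; f''(3) = -20 < 0 ⇒ local maximum.
The largest local maximum is f(3) = 113/4.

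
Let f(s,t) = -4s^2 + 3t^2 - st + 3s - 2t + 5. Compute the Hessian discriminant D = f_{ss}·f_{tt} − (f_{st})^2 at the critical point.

-49

∂f/∂s = -8s - t + 3 = 0 and ∂f/∂t = -s + 6t - 2 = 0, so (s, t) = (16/49, 19/49).
The Hessian has f_{ss} = -8, f_{tt} = 6, f_{st} = -1, giving D = -49 < 0, so the point is a saddle point.
D = (-8)·(6) − (-1)^2 = -49.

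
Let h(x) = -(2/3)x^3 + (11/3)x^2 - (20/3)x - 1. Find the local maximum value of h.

-5

h'(x) = -2x^2 + (22/3)x - 20/3 = 0 at x = 5/3, 2.
Since h''(x) = -4x + 22/3, we get h''(5/3) = 2/3 > 0 ⇒ local minimum; h''(2) = -2/3 < 0 ⇒ local maximum.
Thus h has its local maximum at x = 2, with value -5.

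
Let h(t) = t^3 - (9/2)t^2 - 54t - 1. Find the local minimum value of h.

-271

Critical points: h'(t) = 3t^2 - 9t - 54 vanishes at t = -3, 6.
Second-derivative test with h''(t) = 6t - 9: h''(-3) = -27 < 0 ⇒ local maximum; h''(6) = 27 > 0 ⇒ local minimum.
The local minimum is h(6) = -271.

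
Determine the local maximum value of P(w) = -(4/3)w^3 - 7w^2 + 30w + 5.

P'(w) = -4w^2 - 14w + 30 = 0 at w = -5, 3/2.
P''(w) = -8w - 14. P''(-5) = 26 > 0 ⇒ local minimum; P''(3/2) = -26 < 0 ⇒ local maximum.
The local maximum is P(3/2) = 119/4.

119/4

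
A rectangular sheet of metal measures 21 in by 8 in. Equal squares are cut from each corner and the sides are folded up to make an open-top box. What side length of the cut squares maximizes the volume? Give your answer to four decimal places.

With cut size x, the volume is V(x) = x(21 − 2x)(8 − 2x) for 0 < x < 4.
V'(x) = 12x^2 − 116x + 168. Setting V'(x) = 0 gives x ≈ 1.7737 (the root in (0, 4)).
V''(x) = 24x − 116 is negative there, so this is the maximum; V ≈ 137.8332.

1.7737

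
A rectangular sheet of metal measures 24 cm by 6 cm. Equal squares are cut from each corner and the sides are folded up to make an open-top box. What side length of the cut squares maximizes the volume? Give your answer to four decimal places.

With cut size x, the volume is V(x) = x(24 − 2x)(6 − 2x) for 0 < x < 3.
V'(x) = 12x^2 − 120x + 144. Setting V'(x) = 0 gives x ≈ 1.3944 (the root in (0, 3)).
V''(x) = 24x − 120 is negative there, so this is the maximum; V ≈ 94.9773.

1.3944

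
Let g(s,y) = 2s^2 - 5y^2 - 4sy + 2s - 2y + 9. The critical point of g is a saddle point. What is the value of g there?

17/2

∂g/∂s = 4s - 4y + 2 = 0 and ∂g/∂y = -4s - 10y - 2 = 0, so (s, y) = (-1/2, 0).
The Hessian has g_{ss} = 4, g_{yy} = -10, g_{sy} = -4, giving D = -56 < 0, so the point is a saddle point.
g(-1/2, 0) = 17/2.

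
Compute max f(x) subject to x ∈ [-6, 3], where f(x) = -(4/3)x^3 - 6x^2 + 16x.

The derivative is -4x^2 - 12x + 16, which vanishes at x = -4 and x = 1.
Candidates: f(-6) = -24,  f(-4) = -224/3,  f(1) = 26/3,  f(3) = -42.
So the maximum is f(1) = 26/3.

26/3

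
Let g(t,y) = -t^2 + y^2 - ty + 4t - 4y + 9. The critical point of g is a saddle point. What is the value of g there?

∂g/∂t = -2t - y + 4 = 0 and ∂g/∂y = -t + 2y - 4 = 0, so (t, y) = (4/5, 12/5).
The Hessian has g_{tt} = -2, g_{yy} = 2, g_{ty} = -1, giving D = -5 < 0, so the point is a saddle point.
g(4/5, 12/5) = 29/5.

29/5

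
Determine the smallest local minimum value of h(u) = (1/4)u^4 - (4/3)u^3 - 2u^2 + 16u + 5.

-61/3

h'(u) = u^3 - 4u^2 - 4u + 16 = 0 at u = -2, 2, 4.
h''(u) = 3u^2 - 8u - 4. h''(-2) = 24 > 0 ⇒ local minimum; h''(2) = -8 < 0 ⇒ local maximum; h''(4) = 12 > 0 ⇒ local minimum.
The smallest local minimum is h(-2) = -61/3.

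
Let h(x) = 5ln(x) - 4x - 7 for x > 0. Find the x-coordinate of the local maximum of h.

5/4

h'(x) = 5/x − 4 = 0 gives x = 5/4.
h''(x) = -5/x², which is negative for x > 0, so this is a local maximum.
h(5/4) = 5·ln(5/4) - 5 - 7 ≈ -10.8843.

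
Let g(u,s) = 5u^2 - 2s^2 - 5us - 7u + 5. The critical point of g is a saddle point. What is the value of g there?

227/65

∂g/∂u = 10u - 5s - 7 = 0 and ∂g/∂s = -5u - 4s = 0, so (u, s) = (28/65, -7/13).
The Hessian has g_{uu} = 10, g_{ss} = -4, g_{us} = -5, giving D = -65 < 0, so the point is a saddle point.
g(28/65, -7/13) = 227/65.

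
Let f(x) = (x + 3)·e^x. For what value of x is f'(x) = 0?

-4

f'(x) = 1·e^x + (x + 3)·1·e^x = (x + 4)·e^x. Since e^x > 0, the only critical point is x = -4.
f''(-4) has the same sign as 1 > 0, so this is a local minimum.
f(-4) = (-1)·e^(-4) ≈ -0.0183.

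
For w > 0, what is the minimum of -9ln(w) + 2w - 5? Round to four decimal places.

g'(w) = -9/w + 2 = 0 gives w = 9/2.
g''(w) = 9/w², which is positive for w > 0, so this is a local minimum.
g(9/2) = -9·ln(9/2) + 9 - 5 ≈ -9.5367.

-9.5367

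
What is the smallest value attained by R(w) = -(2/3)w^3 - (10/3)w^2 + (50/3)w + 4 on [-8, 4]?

-238/3

The derivative is -2w^2 - (20/3)w + 50/3, which vanishes at w = -5 and w = 5/3.
Candidates: R(-8) = -4/3; R(-5) = -238/3; R(5/3) = 1574/81; R(4) = -76/3.
The minimum over the interval is -238/3, attained at w = -5.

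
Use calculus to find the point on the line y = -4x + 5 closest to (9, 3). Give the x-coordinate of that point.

Minimize D(x)^2 = (x - 9)^2 + (-4x + 2)^2.
d/dx[D^2] = 2(x - 9) + 2·(-4)·(-4x + 2) = 0 ⇒ x = 1.
Then y = 1 and the distance is √(68) ≈ 8.2462.

1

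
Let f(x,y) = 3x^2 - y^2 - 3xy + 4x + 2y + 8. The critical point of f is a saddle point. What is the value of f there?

188/21

∂f/∂x = 6x - 3y + 4 = 0 and ∂f/∂y = -3x - 2y + 2 = 0, so (x, y) = (-2/21, 8/7).
The Hessian has f_{xx} = 6, f_{yy} = -2, f_{xy} = -3, giving D = -21 < 0, so the point is a saddle point.
f(-2/21, 8/7) = 188/21.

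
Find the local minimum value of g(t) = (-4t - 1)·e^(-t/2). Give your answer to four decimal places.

-3.3349

Differentiating with the product rule gives g'(t) = (2t - 7/2)·e^(-t/2). Since e^(-t/2) > 0, the only critical point is t = 7/4.
g''(7/4) has the same sign as 2 > 0, so this is a local minimum.
g(7/4) = (-8)·e^(-7/8) ≈ -3.3349.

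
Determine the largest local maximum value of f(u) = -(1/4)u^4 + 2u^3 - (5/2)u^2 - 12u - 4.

f'(u) = -u^3 + 6u^2 - 5u - 12. Setting f'(u) = 0 gives u ∈ {-1, 3, 4}.
Second-derivative test with f''(u) = -3u^2 + 12u - 5: f''(-1) = -20 < 0 ⇒ local maximum; f''(3) = 4 > 0 ⇒ local minimum; f''(4) = -5 < 0 ⇒ local maximum.
The largest local maximum is f(-1) = 13/4.

13/4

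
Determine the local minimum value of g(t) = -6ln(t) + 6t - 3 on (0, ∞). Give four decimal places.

3.0000

g'(t) = -6/t + 6 = 0 gives t = 1.
g''(t) = 6/t², which is positive for t > 0, so this is a local minimum.
g(1) = -6·ln(1) + 6 - 3 ≈ 3.0000.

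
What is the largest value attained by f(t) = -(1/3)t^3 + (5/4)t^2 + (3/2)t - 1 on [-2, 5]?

The derivative is -t^2 + (5/2)t + 3/2, which vanishes at t = -1/2 and t = 3.
Candidates: f(-2) = 11/3; f(-1/2) = -67/48; f(3) = 23/4; f(5) = -47/12.
So the maximum is f(3) = 23/4.

23/4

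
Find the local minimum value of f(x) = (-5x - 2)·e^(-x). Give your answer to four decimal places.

Differentiating with the product rule gives f'(x) = (5x - 3)·e^(-x). Since e^(-x) > 0, the only critical point is x = 3/5.
f''(3/5) has the same sign as 5 > 0, so this is a local minimum.
f(3/5) = (-5)·e^(-3/5) ≈ -2.7441.

-2.7441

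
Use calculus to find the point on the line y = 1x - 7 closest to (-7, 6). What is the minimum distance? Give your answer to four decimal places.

14.1421

Minimize D(x)^2 = (x + 7)^2 + (x - 13)^2.
d/dx[D^2] = 2(x + 7) + 2·1·(x - 13) = 0 ⇒ x = 3.
Then y = -4 and the distance is √(200) ≈ 14.1421.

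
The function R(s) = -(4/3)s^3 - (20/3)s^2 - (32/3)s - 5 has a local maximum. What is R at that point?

43/81

Critical points: R'(s) = -4s^2 - (40/3)s - 32/3 vanishes at s = -2, -4/3.
R''(s) = -8s - 40/3. R''(-2) = 8/3 > 0 ⇒ local minimum; R''(-4/3) = -8/3 < 0 ⇒ local maximum.
Thus R has its local maximum at s = -4/3, with value 43/81.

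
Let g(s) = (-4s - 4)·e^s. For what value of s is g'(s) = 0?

Differentiating with the product rule gives g'(s) = (-4s - 8)·e^s. Since e^s > 0, the only critical point is s = -2.
g''(-2) has the same sign as -4 < 0, so this is a local maximum.
g(-2) = (4)·e^(-2) ≈ 0.5413.

-2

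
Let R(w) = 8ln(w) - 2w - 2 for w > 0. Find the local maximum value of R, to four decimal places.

R'(w) = 8/w − 2 = 0 gives w = 4.
R''(w) = -8/w², which is negative for w > 0, so this is a local maximum.
R(4) = 8·ln(4) - 8 - 2 ≈ 1.0904.

1.0904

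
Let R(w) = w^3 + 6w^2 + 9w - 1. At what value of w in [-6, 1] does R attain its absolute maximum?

1

The derivative is 3w^2 + 12w + 9, which vanishes at w = -3 and w = -1.
Compare values at every candidate in [-6, 1]: R(-6) = -55; R(-3) = -1; R(-1) = -5; R(1) = 15.
So the maximum is R(1) = 15.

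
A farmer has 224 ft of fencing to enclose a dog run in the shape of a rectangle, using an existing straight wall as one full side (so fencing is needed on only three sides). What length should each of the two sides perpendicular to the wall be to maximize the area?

Let the sides perpendicular to the wall have length x and the parallel side y, so 2x + y = 224 and the area is A = xy = x(224 − 2x).
A'(x) = 224 − 4x = 0 gives x = 56, and A''(x) = −4 < 0 confirms a maximum.
Then y = 224 − 2·56 = 112 and A = 6272.

56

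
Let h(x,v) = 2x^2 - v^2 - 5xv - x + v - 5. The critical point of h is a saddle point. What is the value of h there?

∂h/∂x = 4x - 5v - 1 = 0 and ∂h/∂v = -5x - 2v + 1 = 0, so (x, v) = (7/33, -1/33).
The Hessian has h_{xx} = 4, h_{vv} = -2, h_{xv} = -5, giving D = -33 < 0, so the point is a saddle point.
h(7/33, -1/33) = -169/33.

-169/33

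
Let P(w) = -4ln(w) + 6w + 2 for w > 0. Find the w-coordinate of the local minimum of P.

P'(w) = -4/w + 6 = 0 gives w = 2/3.
P''(w) = 4/w², which is positive for w > 0, so this is a local minimum.
P(2/3) = -4·ln(2/3) + 4 + 2 ≈ 7.6219.

2/3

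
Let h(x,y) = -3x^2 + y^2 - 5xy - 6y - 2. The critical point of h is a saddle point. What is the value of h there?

∂h/∂x = -6x - 5y = 0 and ∂h/∂y = -5x + 2y - 6 = 0, so (x, y) = (-30/37, 36/37).
The Hessian has h_{xx} = -6, h_{yy} = 2, h_{xy} = -5, giving D = -37 < 0, so the point is a saddle point.
h(-30/37, 36/37) = -182/37.

-182/37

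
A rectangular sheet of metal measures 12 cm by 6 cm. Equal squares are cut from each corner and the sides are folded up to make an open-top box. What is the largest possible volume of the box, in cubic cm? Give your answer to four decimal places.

With cut size x, the volume is V(x) = x(12 − 2x)(6 − 2x) for 0 < x < 3.
V'(x) = 12x^2 − 72x + 72. Setting V'(x) = 0 gives x ≈ 1.2679 (the root in (0, 3)).
V''(x) = 24x − 72 is negative there, so this is the maximum; V ≈ 41.5692.

41.5692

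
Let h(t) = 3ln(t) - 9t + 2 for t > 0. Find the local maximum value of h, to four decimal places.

h'(t) = 3/t − 9 = 0 gives t = 1/3.
h''(t) = -3/t², which is negative for t > 0, so this is a local maximum.
h(1/3) = 3·ln(1/3) - 3 + 2 ≈ -4.2958.

-4.2958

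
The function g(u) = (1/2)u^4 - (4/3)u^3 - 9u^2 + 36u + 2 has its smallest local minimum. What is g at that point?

-221/2

Critical points: g'(u) = 2u^3 - 4u^2 - 18u + 36 vanishes at u = -3, 2, 3.
Second-derivative test with g''(u) = 6u^2 - 8u - 18: g''(-3) = 60 > 0 ⇒ local minimum; g''(2) = -10 < 0 ⇒ local maximum; g''(3) = 12 > 0 ⇒ local minimum.
So the smallest local minimum value is g(-3) = -221/2.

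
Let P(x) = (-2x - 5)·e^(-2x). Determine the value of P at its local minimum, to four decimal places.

-54.5982

By the product rule, P'(x) = (4x + 8)·e^(-2x). Since e^(-2x) > 0, the only critical point is x = -2.
P''(-2) has the same sign as 4 > 0, so this is a local minimum.
P(-2) = (-1)·e^(4) ≈ -54.5982.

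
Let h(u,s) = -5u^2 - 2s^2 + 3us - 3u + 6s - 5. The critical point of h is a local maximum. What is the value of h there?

-11/31

∂h/∂u = -10u + 3s - 3 = 0 and ∂h/∂s = 3u - 4s + 6 = 0, so (u, s) = (6/31, 51/31).
The Hessian has h_{uu} = -10, h_{ss} = -4, h_{us} = 3, giving D = 31 > 0 with h_{uu} < 0, so the point is a local maximum.
h(6/31, 51/31) = -11/31.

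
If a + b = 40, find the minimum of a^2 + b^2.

800

With a + b = 40, a^2 + b^2 = a^2 + (40 − a)^2.
The derivative 2a − 2(40 − a) = 4a − 80 vanishes at a = 20; second derivative 4 > 0, a minimum.
The minimum is 2·(20)^2 = 800.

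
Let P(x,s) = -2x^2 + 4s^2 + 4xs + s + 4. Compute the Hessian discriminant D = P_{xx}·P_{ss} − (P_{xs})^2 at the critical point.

-48

∂P/∂x = -4x + 4s = 0 and ∂P/∂s = 4x + 8s + 1 = 0, so (x, s) = (-1/12, -1/12).
The Hessian has P_{xx} = -4, P_{ss} = 8, P_{xs} = 4, giving D = -48 < 0, so the point is a saddle point.
D = (-4)·(8) − (4)^2 = -48.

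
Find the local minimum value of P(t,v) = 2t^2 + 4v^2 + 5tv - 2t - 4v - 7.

∂P/∂t = 4t + 5v - 2 = 0 and ∂P/∂v = 5t + 8v - 4 = 0, so (t, v) = (-4/7, 6/7).
The Hessian has P_{tt} = 4, P_{vv} = 8, P_{tv} = 5, giving D = 7 > 0 with P_{tt} > 0, so the point is a local minimum.
P(-4/7, 6/7) = -57/7.

-57/7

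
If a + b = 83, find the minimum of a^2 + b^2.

With a + b = 83, a^2 + b^2 = a^2 + (83 − a)^2.
The derivative 2a − 2(83 − a) = 4a − 166 vanishes at a = 83/2; second derivative 4 > 0, a minimum.
The minimum is 2·(83/2)^2 = 6889/2.

6889/2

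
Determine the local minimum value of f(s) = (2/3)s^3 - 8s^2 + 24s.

f'(s) = 2s^2 - 16s + 24 = 0 at s = 2, 6.
Since f''(s) = 4s - 16, we get f''(2) = -8 < 0 ⇒ local maximum; f''(6) = 8 > 0 ⇒ local minimum.
So the local minimum value is f(6) = 0.

0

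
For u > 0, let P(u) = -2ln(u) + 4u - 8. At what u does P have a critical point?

P'(u) = -2/u + 4 = 0 gives u = 1/2.
P''(u) = 2/u², which is positive for u > 0, so this is a local minimum.
P(1/2) = -2·ln(1/2) + 2 - 8 ≈ -4.6137.

1/2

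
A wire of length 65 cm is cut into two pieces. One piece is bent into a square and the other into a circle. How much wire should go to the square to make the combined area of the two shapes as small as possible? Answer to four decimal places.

36.4064

Let x be the length used for the square. Square side x/4; circle radius (65−x)/(2π).
A(x) = (x/4)² + π·((65−x)/(2π))² = x²/16 + (65−x)²/(4π) for 0 ≤ x ≤ 65. A'(x) = x/8 − (65−x)/(2π) = 0 gives x = 4·65/(π+4) ≈ 36.4064.
A'' = 1/8 + 1/(2π) > 0, so this gives the minimum combined area; x ≈ 36.4064 cm to the square.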